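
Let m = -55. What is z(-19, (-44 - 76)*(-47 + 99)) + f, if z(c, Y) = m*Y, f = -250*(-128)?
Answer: 375200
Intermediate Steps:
f = 32000
z(c, Y) = -55*Y
z(-19, (-44 - 76)*(-47 + 99)) + f = -55*(-44 - 76)*(-47 + 99) + 32000 = -(-6600)*52 + 32000 = -55*(-6240) + 32000 = 343200 + 32000 = 375200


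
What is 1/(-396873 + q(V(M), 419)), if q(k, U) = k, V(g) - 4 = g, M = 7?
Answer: -1/396862 ≈ -2.5198e-6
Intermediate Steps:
V(g) = 4 + g
1/(-396873 + q(V(M), 419)) = 1/(-396873 + (4 + 7)) = 1/(-396873 + 11) = 1/(-396862) = -1/396862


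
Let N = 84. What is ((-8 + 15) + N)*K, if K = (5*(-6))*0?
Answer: 0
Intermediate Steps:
K = 0 (K = -30*0 = 0)
((-8 + 15) + N)*K = ((-8 + 15) + 84)*0 = (7 + 84)*0 = 91*0 = 0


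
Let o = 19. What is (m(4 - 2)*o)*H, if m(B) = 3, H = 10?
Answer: 570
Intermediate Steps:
(m(4 - 2)*o)*H = (3*19)*10 = 57*10 = 570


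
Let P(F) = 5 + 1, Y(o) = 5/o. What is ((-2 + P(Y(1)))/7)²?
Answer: 16/49 ≈ 0.32653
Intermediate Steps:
P(F) = 6
((-2 + P(Y(1)))/7)² = ((-2 + 6)/7)² = ((⅐)*4)² = (4/7)² = 16/49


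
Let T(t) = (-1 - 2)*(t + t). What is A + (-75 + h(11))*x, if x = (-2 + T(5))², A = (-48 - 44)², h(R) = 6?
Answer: -62192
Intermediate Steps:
T(t) = -6*t
A = 8464 (A = (-92)² = 8464)
x = 1024 (x = (-2 - 6*5)² = (-2 - 30)² = (-32)² = 1024)
A + (-75 + h(11))*x = 8464 + (-75 + 6)*1024 = 8464 - 69*1024 = 8464 - 70656 = -62192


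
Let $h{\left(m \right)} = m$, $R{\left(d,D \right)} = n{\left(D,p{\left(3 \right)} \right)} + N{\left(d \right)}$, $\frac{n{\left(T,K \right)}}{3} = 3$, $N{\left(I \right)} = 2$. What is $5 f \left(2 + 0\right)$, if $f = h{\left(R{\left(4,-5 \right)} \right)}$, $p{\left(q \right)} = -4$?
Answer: $110$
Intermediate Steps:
$n{\left(T,K \right)} = 9$ ($n{\left(T,K \right)} = 3 \cdot 3 = 9$)
$R{\left(d,D \right)} = 11$ ($R{\left(d,D \right)} = 9 + 2 = 11$)
$f = 11$
$5 f \left(2 + 0\right) = 5 \cdot 11 \left(2 + 0\right) = 55 \cdot 2 = 110$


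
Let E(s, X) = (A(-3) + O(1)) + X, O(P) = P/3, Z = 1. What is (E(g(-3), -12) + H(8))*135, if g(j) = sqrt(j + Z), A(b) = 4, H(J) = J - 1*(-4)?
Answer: 585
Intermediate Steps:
H(J) = 4 + J (H(J) = J + 4 = 4 + J)
g(j) = sqrt(1 + j) (g(j) = sqrt(j + 1) = sqrt(1 + j))
O(P) = P/3 (O(P) = P*(1/3) = P/3)
E(s, X) = 13/3 + X (E(s, X) = (4 + (1/3)*1) + X = (4 + 1/3) + X = 13/3 + X)
(E(g(-3), -12) + H(8))*135 = ((13/3 - 12) + (4 + 8))*135 = (-23/3 + 12)*135 = (13/3)*135 = 585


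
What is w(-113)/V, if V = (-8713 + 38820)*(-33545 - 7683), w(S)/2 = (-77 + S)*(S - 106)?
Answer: -20805/310312849 ≈ -6.7045e-5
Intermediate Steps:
w(S) = 2*(-106 + S)*(-77 + S) (w(S) = 2*((-77 + S)*(S - 106)) = 2*((-77 + S)*(-106 + S)) = 2*((-106 + S)*(-77 + S)) = 2*(-106 + S)*(-77 + S))
V = -1241251396 (V = 30107*(-41228) = -1241251396)
w(-113)/V = (16324 - 366*(-113) + 2*(-113)²)/(-1241251396) = (16324 + 41358 + 2*12769)*(-1/1241251396) = (16324 + 41358 + 25538)*(-1/1241251396) = 83220*(-1/1241251396) = -20805/310312849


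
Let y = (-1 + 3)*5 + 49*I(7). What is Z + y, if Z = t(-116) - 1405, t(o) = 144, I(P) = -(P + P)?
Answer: -1937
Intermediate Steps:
I(P) = -2*P
Z = -1261 (Z = 144 - 1405 = -1261)
y = -676 (y = (-1 + 3)*5 + 49*(-2*7) = 2*5 + 49*(-14) = 10 - 686 = -676)
Z + y = -1261 - 676 = -1937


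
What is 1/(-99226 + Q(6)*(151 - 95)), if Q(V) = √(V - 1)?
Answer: -49613/4922891698 - 14*√5/2461445849 ≈ -1.0091e-5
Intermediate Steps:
Q(V) = √(-1 + V)
1/(-99226 + Q(6)*(151 - 95)) = 1/(-99226 + √(-1 + 6)*(151 - 95)) = 1/(-99226 + √5*56) = 1/(-99226 + 56*√5)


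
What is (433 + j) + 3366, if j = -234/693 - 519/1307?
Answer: 382253616/100639 ≈ 3798.3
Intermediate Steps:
j = -73945/100639 (j = -234*1/693 - 519*1/1307 = -26/77 - 519/1307 = -73945/100639 ≈ -0.73475)
(433 + j) + 3366 = (433 - 73945/100639) + 3366 = 43502742/100639 + 3366 = 382253616/100639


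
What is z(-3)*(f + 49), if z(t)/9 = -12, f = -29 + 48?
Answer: -7344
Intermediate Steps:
f = 19
z(t) = -108 (z(t) = 9*(-12) = -108)
z(-3)*(f + 49) = -108*(19 + 49) = -108*68 = -7344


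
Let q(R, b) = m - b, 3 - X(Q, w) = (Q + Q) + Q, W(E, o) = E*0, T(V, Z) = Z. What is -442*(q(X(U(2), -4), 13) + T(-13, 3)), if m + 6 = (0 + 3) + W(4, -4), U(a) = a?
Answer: 5746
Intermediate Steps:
W(E, o) = 0
m = -3 (m = -6 + ((0 + 3) + 0) = -6 + (3 + 0) = -6 + 3 = -3)
X(Q, w) = 3 - 3*Q (X(Q, w) = 3 - ((Q + Q) + Q) = 3 - (2*Q + Q) = 3 - 3*Q)
q(R, b) = -3 - b
-442*(q(X(U(2), -4), 13) + T(-13, 3)) = -442*((-3 - 1*13) + 3) = -442*((-3 - 13) + 3) = -442*(-16 + 3) = -442*(-13) = 5746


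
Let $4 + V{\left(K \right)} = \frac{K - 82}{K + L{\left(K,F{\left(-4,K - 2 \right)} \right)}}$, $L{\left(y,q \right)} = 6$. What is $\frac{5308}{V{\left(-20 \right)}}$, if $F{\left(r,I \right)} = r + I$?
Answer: $\frac{37156}{23} \approx 1615.5$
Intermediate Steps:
$F{\left(r,I \right)} = I + r$
$V{\left(K \right)} = -4 + \frac{-82 + K}{6 + K}$ ($V{\left(K \right)} = -4 + \frac{K - 82}{K + 6} = -4 + \frac{-82 + K}{6 + K}$)
$\frac{5308}{V{\left(-20 \right)}} = \frac{5308}{\frac{1}{6 - 20} \left(-106 - -60\right)} = \frac{5308}{\frac{1}{-14} \left(-106 + 60\right)} = \frac{5308}{\left(- \frac{1}{14}\right) \left(-46\right)} = \frac{5308}{\frac{23}{7}} = 5308 \cdot \frac{7}{23} = \frac{37156}{23}$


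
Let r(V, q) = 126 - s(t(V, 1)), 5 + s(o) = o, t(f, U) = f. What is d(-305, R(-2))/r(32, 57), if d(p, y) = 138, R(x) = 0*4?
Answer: 46/33 ≈ 1.3939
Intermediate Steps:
s(o) = -5 + o
R(x) = 0
r(V, q) = 131 - V (r(V, q) = 126 - (-5 + V) = 126 + (5 - V) = 131 - V)
d(-305, R(-2))/r(32, 57) = 138/(131 - 1*32) = 138/(131 - 32) = 138/99 = 138*(1/99) = 46/33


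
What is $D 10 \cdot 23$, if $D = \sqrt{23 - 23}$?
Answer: $0$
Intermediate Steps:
$D = 0$ ($D = \sqrt{0} = 0$)
$D 10 \cdot 23 = 0 \cdot 10 \cdot 23 = 0 \cdot 23 = 0$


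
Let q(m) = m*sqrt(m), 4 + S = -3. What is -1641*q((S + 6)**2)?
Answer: -1641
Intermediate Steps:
S = -7 (S = -4 - 3 = -7)
q(m) = m**(3/2)
-1641*q((S + 6)**2) = -1641*((-7 + 6)**2)**(3/2) = -1641*((-1)**2)**(3/2) = -1641*1**(3/2) = -1641*1 = -1641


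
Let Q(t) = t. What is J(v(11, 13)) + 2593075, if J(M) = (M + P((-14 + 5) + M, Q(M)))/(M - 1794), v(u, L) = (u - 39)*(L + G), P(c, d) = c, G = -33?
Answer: 3199853439/1234 ≈ 2.5931e+6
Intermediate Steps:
v(u, L) = (-39 + u)*(-33 + L) (v(u, L) = (u - 39)*(L - 33) = (-39 + u)*(-33 + L))
J(M) = (-9 + 2*M)/(-1794 + M) (J(M) = (M + ((-14 + 5) + M))/(M - 1794) = (M + (-9 + M))/(-1794 + M) = (-9 + 2*M)/(-1794 + M))
J(v(11, 13)) + 2593075 = (-9 + 2*(1287 - 39*13 - 33*11 + 13*11))/(-1794 + (1287 - 39*13 - 33*11 + 13*11)) + 2593075 = (-9 + 2*(1287 - 507 - 363 + 143))/(-1794 + (1287 - 507 - 363 + 143)) + 2593075 = (-9 + 2*560)/(-1794 + 560) + 2593075 = (-9 + 1120)/(-1234) + 2593075 = -1/1234*1111 + 2593075 = -1111/1234 + 2593075 = 3199853439/1234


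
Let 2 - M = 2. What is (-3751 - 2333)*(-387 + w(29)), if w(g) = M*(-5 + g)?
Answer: 2354508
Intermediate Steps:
M = 0 (M = 2 - 1*2 = 2 - 2 = 0)
w(g) = 0 (w(g) = 0*(-5 + g) = 0)
(-3751 - 2333)*(-387 + w(29)) = (-3751 - 2333)*(-387 + 0) = -6084*(-387) = 2354508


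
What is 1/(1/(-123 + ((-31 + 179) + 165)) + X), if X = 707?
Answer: 190/134331 ≈ 0.0014144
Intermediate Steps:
1/(1/(-123 + ((-31 + 179) + 165)) + X) = 1/(1/(-123 + ((-31 + 179) + 165)) + 707) = 1/(1/(-123 + (148 + 165)) + 707) = 1/(1/(-123 + 313) + 707) = 1/(1/190 + 707) = 1/(134331/190) = 190/134331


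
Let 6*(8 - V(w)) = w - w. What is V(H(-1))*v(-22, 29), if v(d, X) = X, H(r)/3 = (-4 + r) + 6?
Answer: 232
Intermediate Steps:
H(r) = 6 + 3*r (H(r) = 3*((-4 + r) + 6) = 3*(2 + r) = 6 + 3*r)
V(w) = 8 (V(w) = 8 - (w - w)/6 = 8 - ⅙*0 = 8 + 0 = 8)
V(H(-1))*v(-22, 29) = 8*29 = 232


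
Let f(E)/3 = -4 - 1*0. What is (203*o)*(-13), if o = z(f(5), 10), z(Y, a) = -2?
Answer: 5278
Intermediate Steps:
f(E) = -12 (f(E) = 3*(-4 - 1*0) = 3*(-4 + 0) = 3*(-4) = -12)
o = -2
(203*o)*(-13) = (203*(-2))*(-13) = -406*(-13) = 5278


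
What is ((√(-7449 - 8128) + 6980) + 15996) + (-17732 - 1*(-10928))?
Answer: 16172 + I*√15577 ≈ 16172.0 + 124.81*I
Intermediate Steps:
((√(-7449 - 8128) + 6980) + 15996) + (-17732 - 1*(-10928)) = ((√(-15577) + 6980) + 15996) + (-17732 + 10928) = ((I*√15577 + 6980) + 15996) - 6804 = ((6980 + I*√15577) + 15996) - 6804 = (22976 + I*√15577) - 6804 = 16172 + I*√15577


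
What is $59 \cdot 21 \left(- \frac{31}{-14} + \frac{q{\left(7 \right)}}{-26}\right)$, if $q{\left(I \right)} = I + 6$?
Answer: $2124$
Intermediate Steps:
$q{\left(I \right)} = 6 + I$
$59 \cdot 21 \left(- \frac{31}{-14} + \frac{q{\left(7 \right)}}{-26}\right) = 59 \cdot 21 \left(- \frac{31}{-14} + \frac{6 + 7}{-26}\right) = 1239 \left(\left(-31\right) \left(- \frac{1}{14}\right) + 13 \left(- \frac{1}{26}\right)\right) = 1239 \left(\frac{31}{14} - \frac{1}{2}\right) = 1239 \cdot \frac{12}{7} = 2124$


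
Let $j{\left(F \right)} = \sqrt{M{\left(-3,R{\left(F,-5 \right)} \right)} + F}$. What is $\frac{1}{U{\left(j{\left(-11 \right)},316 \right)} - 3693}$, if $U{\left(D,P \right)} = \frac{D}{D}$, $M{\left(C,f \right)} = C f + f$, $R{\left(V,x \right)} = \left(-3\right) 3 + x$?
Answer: $- \frac{1}{3692} \approx -0.00027086$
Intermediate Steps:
$R{\left(V,x \right)} = -9 + x$
$M{\left(C,f \right)} = f + C f$
$j{\left(F \right)} = \sqrt{28 + F}$ ($j{\left(F \right)} = \sqrt{\left(-9 - 5\right) \left(1 - 3\right) + F} = \sqrt{\left(-14\right) \left(-2\right) + F} = \sqrt{28 + F}$)
$U{\left(D,P \right)} = 1$
$\frac{1}{U{\left(j{\left(-11 \right)},316 \right)} - 3693} = \frac{1}{1 - 3693} = \frac{1}{-3692} = - \frac{1}{3692}$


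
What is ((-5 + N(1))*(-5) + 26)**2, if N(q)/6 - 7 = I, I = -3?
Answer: 4761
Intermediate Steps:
N(q) = 24 (N(q) = 42 + 6*(-3) = 42 - 18 = 24)
((-5 + N(1))*(-5) + 26)**2 = ((-5 + 24)*(-5) + 26)**2 = (19*(-5) + 26)**2 = (-95 + 26)**2 = (-69)**2 = 4761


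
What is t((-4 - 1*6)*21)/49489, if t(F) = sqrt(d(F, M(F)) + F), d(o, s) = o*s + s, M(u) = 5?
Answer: I*sqrt(1255)/49489 ≈ 0.00071584*I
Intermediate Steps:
d(o, s) = s + o*s
t(F) = sqrt(5 + 6*F) (t(F) = sqrt(5*(1 + F) + F) = sqrt((5 + 5*F) + F) = sqrt(5 + 6*F))
t((-4 - 1*6)*21)/49489 = sqrt(5 + 6*((-4 - 1*6)*21))/49489 = sqrt(5 + 6*((-4 - 6)*21))*(1/49489) = sqrt(5 + 6*(-10*21))*(1/49489) = sqrt(5 + 6*(-210))*(1/49489) = sqrt(5 - 1260)*(1/49489) = sqrt(-1255)*(1/49489) = (I*sqrt(1255))*(1/49489) = I*sqrt(1255)/49489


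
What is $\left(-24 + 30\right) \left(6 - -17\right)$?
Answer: $138$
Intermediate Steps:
$\left(-24 + 30\right) \left(6 - -17\right) = 6 \left(6 + 17\right) = 6 \cdot 23 = 138$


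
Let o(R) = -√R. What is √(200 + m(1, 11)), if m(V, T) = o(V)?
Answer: √199 ≈ 14.107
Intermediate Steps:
m(V, T) = -√V
√(200 + m(1, 11)) = √(200 - √1) = √(200 - 1*1) = √(200 - 1) = √199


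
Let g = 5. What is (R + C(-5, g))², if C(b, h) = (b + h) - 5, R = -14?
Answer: 361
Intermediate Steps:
C(b, h) = -5 + b + h
(R + C(-5, g))² = (-14 + (-5 - 5 + 5))² = (-14 - 5)² = (-19)² = 361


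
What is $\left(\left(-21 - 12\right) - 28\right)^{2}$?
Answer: $3721$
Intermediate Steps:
$\left(\left(-21 - 12\right) - 28\right)^{2} = \left(-33 - 28\right)^{2} = \left(-61\right)^{2} = 3721$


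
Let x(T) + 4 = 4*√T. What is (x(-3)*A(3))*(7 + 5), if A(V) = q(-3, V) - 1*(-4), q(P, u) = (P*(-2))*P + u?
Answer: 528 - 528*I*√3 ≈ 528.0 - 914.52*I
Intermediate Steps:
x(T) = -4 + 4*√T
q(P, u) = u - 2*P² (q(P, u) = (-2*P)*P + u = -2*P² + u = u - 2*P²)
A(V) = -14 + V (A(V) = (V - 2*(-3)²) - 1*(-4) = (V - 2*9) + 4 = (V - 18) + 4 = (-18 + V) + 4 = -14 + V)
(x(-3)*A(3))*(7 + 5) = ((-4 + 4*√(-3))*(-14 + 3))*(7 + 5) = ((-4 + 4*(I*√3))*(-11))*12 = ((-4 + 4*I*√3)*(-11))*12 = (44 - 44*I*√3)*12 = 528 - 528*I*√3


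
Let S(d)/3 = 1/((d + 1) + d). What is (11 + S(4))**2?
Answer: 1156/9 ≈ 128.44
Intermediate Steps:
S(d) = 3/(1 + 2*d) (S(d) = 3/((d + 1) + d) = 3/((1 + d) + d) = 3/(1 + 2*d))
(11 + S(4))**2 = (11 + 3/(1 + 2*4))**2 = (11 + 3/(1 + 8))**2 = (11 + 3/9)**2 = (11 + 3*(1/9))**2 = (11 + 1/3)**2 = (34/3)**2 = 1156/9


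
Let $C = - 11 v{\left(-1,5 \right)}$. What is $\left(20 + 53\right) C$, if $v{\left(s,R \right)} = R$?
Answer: $-4015$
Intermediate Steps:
$C = -55$ ($C = \left(-11\right) 5 = -55$)
$\left(20 + 53\right) C = \left(20 + 53\right) \left(-55\right) = 73 \left(-55\right) = -4015$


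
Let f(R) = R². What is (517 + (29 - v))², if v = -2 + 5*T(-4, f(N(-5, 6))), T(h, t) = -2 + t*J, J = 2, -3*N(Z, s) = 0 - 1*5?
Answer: 22771984/81 ≈ 2.8114e+5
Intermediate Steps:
N(Z, s) = 5/3 (N(Z, s) = -(0 - 1*5)/3 = -(0 - 5)/3 = -⅓*(-5) = 5/3)
T(h, t) = -2 + 2*t (T(h, t) = -2 + t*2 = -2 + 2*t)
v = 142/9 (v = -2 + 5*(-2 + 2*(5/3)²) = -2 + 5*(-2 + 2*(25/9)) = -2 + 5*(-2 + 50/9) = -2 + 5*(32/9) = -2 + 160/9 = 142/9 ≈ 15.778)
(517 + (29 - v))² = (517 + (29 - 1*142/9))² = (517 + (29 - 142/9))² = (517 + 119/9)² = (4772/9)² = 22771984/81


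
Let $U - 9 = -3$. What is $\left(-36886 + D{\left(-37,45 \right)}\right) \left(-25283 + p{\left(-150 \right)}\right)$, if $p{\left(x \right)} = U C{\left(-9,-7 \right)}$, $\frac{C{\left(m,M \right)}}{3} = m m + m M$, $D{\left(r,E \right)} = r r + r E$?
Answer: $843696762$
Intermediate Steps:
$U = 6$ ($U = 9 - 3 = 6$)
$D{\left(r,E \right)} = r^{2} + E r$
$C{\left(m,M \right)} = 3 m^{2} + 3 M m$ ($C{\left(m,M \right)} = 3 \left(m m + m M\right) = 3 \left(m^{2} + M m\right) = 3 m^{2} + 3 M m$)
$p{\left(x \right)} = 2592$ ($p{\left(x \right)} = 6 \cdot 3 \left(-9\right) \left(-7 - 9\right) = 6 \cdot 3 \left(-9\right) \left(-16\right) = 6 \cdot 432 = 2592$)
$\left(-36886 + D{\left(-37,45 \right)}\right) \left(-25283 + p{\left(-150 \right)}\right) = \left(-36886 - 37 \left(45 - 37\right)\right) \left(-25283 + 2592\right) = \left(-36886 - 296\right) \left(-22691\right) = \left(-37182\right) \left(-22691\right) = 843696762$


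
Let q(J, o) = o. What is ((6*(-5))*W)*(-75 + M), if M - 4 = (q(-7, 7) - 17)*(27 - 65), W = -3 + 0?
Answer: 27810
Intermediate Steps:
W = -3
M = 384 (M = 4 + (7 - 17)*(27 - 65) = 4 - 10*(-38) = 4 + 380 = 384)
((6*(-5))*W)*(-75 + M) = ((6*(-5))*(-3))*(-75 + 384) = -30*(-3)*309 = 90*309 = 27810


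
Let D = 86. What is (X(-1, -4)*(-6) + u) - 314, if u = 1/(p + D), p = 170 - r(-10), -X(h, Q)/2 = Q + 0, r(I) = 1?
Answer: -92309/255 ≈ -362.00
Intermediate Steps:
X(h, Q) = -2*Q (X(h, Q) = -2*(Q + 0) = -2*Q)
p = 169 (p = 170 - 1*1 = 170 - 1 = 169)
u = 1/255 (u = 1/(169 + 86) = 1/255 ≈ 0.0039216)
(X(-1, -4)*(-6) + u) - 314 = (-2*(-4)*(-6) + 1/255) - 314 = (8*(-6) + 1/255) - 314 = (-48 + 1/255) - 314 = -12239/255 - 314 = -92309/255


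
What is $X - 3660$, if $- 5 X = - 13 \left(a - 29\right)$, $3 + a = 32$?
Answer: $-3660$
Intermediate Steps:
$a = 29$ ($a = -3 + 32 = 29$)
$X = 0$ ($X = - \frac{\left(-13\right) \left(29 - 29\right)}{5} = - \frac{\left(-13\right) 0}{5} = \left(- \frac{1}{5}\right) 0 = 0$)
$X - 3660 = 0 - 3660 = -3660$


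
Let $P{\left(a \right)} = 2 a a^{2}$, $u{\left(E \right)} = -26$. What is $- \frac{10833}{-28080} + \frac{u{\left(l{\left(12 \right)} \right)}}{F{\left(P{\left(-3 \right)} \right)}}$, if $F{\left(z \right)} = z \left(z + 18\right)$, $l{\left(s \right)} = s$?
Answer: $\frac{94117}{252720} \approx 0.37242$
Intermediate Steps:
$P{\left(a \right)} = 2 a^{3}$
$F{\left(z \right)} = z \left(18 + z\right)$
$- \frac{10833}{-28080} + \frac{u{\left(l{\left(12 \right)} \right)}}{F{\left(P{\left(-3 \right)} \right)}} = - \frac{10833}{-28080} - \frac{26}{2 \left(-3\right)^{3} \left(18 + 2 \left(-3\right)^{3}\right)} = \left(-10833\right) \left(- \frac{1}{28080}\right) - \frac{26}{2 \left(-27\right) \left(18 + 2 \left(-27\right)\right)} = \frac{3611}{9360} - \frac{26}{\left(-54\right) \left(18 - 54\right)} = \frac{3611}{9360} - \frac{26}{\left(-54\right) \left(-36\right)} = \frac{3611}{9360} - \frac{26}{1944} = \frac{3611}{9360} - \frac{13}{972} = \frac{94117}{252720}$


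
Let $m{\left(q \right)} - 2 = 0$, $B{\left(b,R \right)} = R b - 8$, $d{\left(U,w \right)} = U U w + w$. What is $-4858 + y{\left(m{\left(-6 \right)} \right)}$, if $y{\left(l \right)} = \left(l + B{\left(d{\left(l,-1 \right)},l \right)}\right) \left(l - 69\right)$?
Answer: $-3786$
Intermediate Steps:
$d{\left(U,w \right)} = w + w U^{2}$ ($d{\left(U,w \right)} = U^{2} w + w = w U^{2} + w = w + w U^{2}$)
$B{\left(b,R \right)} = -8 + R b$
$m{\left(q \right)} = 2$ ($m{\left(q \right)} = 2 + 0 = 2$)
$y{\left(l \right)} = \left(-69 + l\right) \left(-8 + l + l \left(-1 - l^{2}\right)\right)$ ($y{\left(l \right)} = \left(l + \left(-8 + l \left(- (1 + l^{2})\right)\right)\right) \left(l - 69\right) = \left(l + \left(-8 + l \left(-1 - l^{2}\right)\right)\right) \left(-69 + l\right) = \left(-8 + l + l \left(-1 - l^{2}\right)\right) \left(-69 + l\right) = \left(-69 + l\right) \left(-8 + l + l \left(-1 - l^{2}\right)\right)$)
$-4858 + y{\left(m{\left(-6 \right)} \right)} = -4858 + \left(552 - 2^{4} - 16 + 69 \cdot 2^{3}\right) = -4858 + \left(552 - 16 - 16 + 69 \cdot 8\right) = -4858 + \left(552 - 16 - 16 + 552\right) = -4858 + 1072 = -3786$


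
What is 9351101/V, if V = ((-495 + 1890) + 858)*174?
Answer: 9351101/392022 ≈ 23.854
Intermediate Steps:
V = 392022 (V = (1395 + 858)*174 = 2253*174 = 392022)
9351101/V = 9351101/392022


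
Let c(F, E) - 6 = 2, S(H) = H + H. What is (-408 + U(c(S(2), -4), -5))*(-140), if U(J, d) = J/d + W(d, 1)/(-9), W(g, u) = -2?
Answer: 515816/9 ≈ 57313.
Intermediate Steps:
S(H) = 2*H
c(F, E) = 8 (c(F, E) = 6 + 2 = 8)
U(J, d) = 2/9 + J/d (U(J, d) = J/d - 2/(-9) = J/d - 2*(-⅑) = J/d + 2/9 = 2/9 + J/d)
(-408 + U(c(S(2), -4), -5))*(-140) = (-408 + (2/9 + 8/(-5)))*(-140) = (-408 + (2/9 + 8*(-⅕)))*(-140) = (-408 + (2/9 - 8/5))*(-140) = (-408 - 62/45)*(-140) = -18422/45*(-140) = 515816/9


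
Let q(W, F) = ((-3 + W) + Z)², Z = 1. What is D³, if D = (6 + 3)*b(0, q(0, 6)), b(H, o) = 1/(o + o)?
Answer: 729/512 ≈ 1.4238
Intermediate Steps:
q(W, F) = (-2 + W)² (q(W, F) = ((-3 + W) + 1)² = (-2 + W)²)
b(H, o) = 1/(2*o)
D = 9/8 (D = (6 + 3)*(1/(2*((-2 + 0)²))) = 9*(1/(2*((-2)²))) = 9*((½)/4) = 9*((½)*(¼)) = 9*(⅛) = 9/8 ≈ 1.1250)
D³ = (9/8)³ = 729/512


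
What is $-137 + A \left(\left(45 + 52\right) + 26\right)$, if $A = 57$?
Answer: $6874$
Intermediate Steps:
$-137 + A \left(\left(45 + 52\right) + 26\right) = -137 + 57 \left(\left(45 + 52\right) + 26\right) = -137 + 57 \left(97 + 26\right) = -137 + 57 \cdot 123 = -137 + 7011 = 6874$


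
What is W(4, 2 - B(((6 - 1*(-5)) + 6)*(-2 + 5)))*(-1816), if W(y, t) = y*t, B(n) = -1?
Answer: -21792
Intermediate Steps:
W(y, t) = t*y
W(4, 2 - B(((6 - 1*(-5)) + 6)*(-2 + 5)))*(-1816) = ((2 - 1*(-1))*4)*(-1816) = ((2 + 1)*4)*(-1816) = (3*4)*(-1816) = 12*(-1816) = -21792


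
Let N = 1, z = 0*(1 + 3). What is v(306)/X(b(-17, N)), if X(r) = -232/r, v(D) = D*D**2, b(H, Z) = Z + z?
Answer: -3581577/29 ≈ -1.2350e+5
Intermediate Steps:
z = 0 (z = 0*4 = 0)
b(H, Z) = Z (b(H, Z) = Z + 0 = Z)
v(D) = D**3
v(306)/X(b(-17, N)) = 306**3/((-232/1)) = 28652616/((-232*1)) = 28652616/(-232) = 28652616*(-1/232) = -3581577/29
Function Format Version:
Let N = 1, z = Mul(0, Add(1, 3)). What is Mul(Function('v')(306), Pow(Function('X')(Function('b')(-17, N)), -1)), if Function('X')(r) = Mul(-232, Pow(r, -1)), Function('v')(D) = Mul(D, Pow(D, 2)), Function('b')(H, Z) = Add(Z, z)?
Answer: Rational(-3581577, 29) ≈ -1.2350e+5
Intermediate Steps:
z = 0 (z = Mul(0, 4) = 0)
Function('b')(H, Z) = Z (Function('b')(H, Z) = Add(Z, 0) = Z)
Function('v')(D) = Pow(D, 3)
Mul(Function('v')(306), Pow(Function('X')(Function('b')(-17, N)), -1)) = Mul(Pow(306, 3), Pow(Mul(-232, Pow(1, -1)), -1)) = Mul(28652616, Pow(Mul(-232, 1), -1)) = Mul(28652616, Pow(-232, -1)) = Mul(28652616, Rational(-1, 232)) = Rational(-3581577, 29)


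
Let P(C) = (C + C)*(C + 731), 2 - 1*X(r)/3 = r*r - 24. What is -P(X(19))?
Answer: -550740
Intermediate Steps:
X(r) = 78 - 3*r² (X(r) = 6 - 3*(r*r - 24) = 6 - 3*(r² - 24) = 6 - 3*(-24 + r²) = 6 + (72 - 3*r²) = 78 - 3*r²)
P(C) = 2*C*(731 + C) (P(C) = (2*C)*(731 + C) = 2*C*(731 + C))
-P(X(19)) = -2*(78 - 3*19²)*(731 + (78 - 3*19²)) = -2*(78 - 3*361)*(731 + (78 - 3*361)) = -2*(78 - 1083)*(731 + (78 - 1083)) = -2*(-1005)*(731 - 1005) = -2*(-1005)*(-274) = -1*550740 = -550740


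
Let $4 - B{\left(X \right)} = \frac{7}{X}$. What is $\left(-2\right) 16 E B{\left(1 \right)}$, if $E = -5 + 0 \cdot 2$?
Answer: $-480$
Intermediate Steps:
$B{\left(X \right)} = 4 - \frac{7}{X}$
$E = -5$ ($E = -5 + 0 = -5$)
$\left(-2\right) 16 E B{\left(1 \right)} = \left(-2\right) 16 \left(-5\right) \left(4 - \frac{7}{1}\right) = \left(-32\right) \left(-5\right) \left(4 - 7\right) = 160 \left(4 - 7\right) = 160 \left(-3\right) = -480$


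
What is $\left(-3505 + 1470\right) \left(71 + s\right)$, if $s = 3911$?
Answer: $-8103370$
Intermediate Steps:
$\left(-3505 + 1470\right) \left(71 + s\right) = \left(-3505 + 1470\right) \left(71 + 3911\right) = \left(-2035\right) 3982 = -8103370$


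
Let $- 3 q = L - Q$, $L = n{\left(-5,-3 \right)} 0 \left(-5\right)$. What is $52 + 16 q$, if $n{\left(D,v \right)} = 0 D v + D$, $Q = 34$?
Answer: $\frac{700}{3} \approx 233.33$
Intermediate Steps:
$n{\left(D,v \right)} = D$ ($n{\left(D,v \right)} = 0 v + D = 0 + D = D$)
$L = 0$ ($L = \left(-5\right) 0 \left(-5\right) = 0 \left(-5\right) = 0$)
$q = \frac{34}{3}$ ($q = - \frac{0 - 34}{3} = \left(- \frac{1}{3}\right) \left(-34\right) = \frac{34}{3} \approx 11.333$)
$52 + 16 q = 52 + 16 \cdot \frac{34}{3} = 52 + \frac{544}{3} = \frac{700}{3}$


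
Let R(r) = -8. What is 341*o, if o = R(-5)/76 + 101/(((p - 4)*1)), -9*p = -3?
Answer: -179149/19 ≈ -9428.9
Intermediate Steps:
p = ⅓ (p = -⅑*(-3) = ⅓ ≈ 0.33333)
o = -5779/209 (o = -8/76 + 101/(((⅓ - 4)*1)) = -8*1/76 + 101/((-11/3*1)) = -2/19 + 101/(-11/3) = -2/19 + 101*(-3/11) = -2/19 - 303/11 = -5779/209 ≈ -27.651)
341*o = 341*(-5779/209) = -179149/19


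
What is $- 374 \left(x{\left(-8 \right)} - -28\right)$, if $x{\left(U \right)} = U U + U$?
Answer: $-31416$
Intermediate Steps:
$x{\left(U \right)} = U + U^{2}$ ($x{\left(U \right)} = U^{2} + U = U + U^{2}$)
$- 374 \left(x{\left(-8 \right)} - -28\right) = - 374 \left(- 8 \left(1 - 8\right) - -28\right) = - 374 \left(\left(-8\right) \left(-7\right) + 28\right) = - 374 \left(56 + 28\right) = \left(-374\right) 84 = -31416$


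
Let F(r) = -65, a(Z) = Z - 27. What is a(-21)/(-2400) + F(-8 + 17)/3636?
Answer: 193/90900 ≈ 0.0021232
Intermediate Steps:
a(Z) = -27 + Z
a(-21)/(-2400) + F(-8 + 17)/3636 = (-27 - 21)/(-2400) - 65/3636 = -48*(-1/2400) - 65*1/3636 = 1/50 - 65/3636 = 193/90900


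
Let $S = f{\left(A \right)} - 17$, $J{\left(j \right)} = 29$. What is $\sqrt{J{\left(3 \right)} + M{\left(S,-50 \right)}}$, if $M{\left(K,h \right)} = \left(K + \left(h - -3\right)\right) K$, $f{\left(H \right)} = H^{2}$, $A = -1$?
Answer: $\sqrt{1037} \approx 32.203$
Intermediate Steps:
$S = -16$ ($S = \left(-1\right)^{2} - 17 = 1 - 17 = -16$)
$M{\left(K,h \right)} = K \left(3 + K + h\right)$ ($M{\left(K,h \right)} = \left(K + \left(h + 3\right)\right) K = \left(K + \left(3 + h\right)\right) K = \left(3 + K + h\right) K = K \left(3 + K + h\right)$)
$\sqrt{J{\left(3 \right)} + M{\left(S,-50 \right)}} = \sqrt{29 - 16 \left(3 - 16 - 50\right)} = \sqrt{29 - -1008} = \sqrt{29 + 1008} = \sqrt{1037}$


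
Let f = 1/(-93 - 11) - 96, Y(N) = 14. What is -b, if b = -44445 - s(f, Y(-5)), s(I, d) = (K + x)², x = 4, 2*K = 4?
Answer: 44481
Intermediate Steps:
K = 2 (K = (½)*4 = 2)
f = -9985/104 (f = 1/(-104) - 96 = -1/104 - 96 = -9985/104 ≈ -96.010)
s(I, d) = 36 (s(I, d) = (2 + 4)² = 6² = 36)
b = -44481 (b = -44445 - 1*36 = -44445 - 36 = -44481)
-b = -1*(-44481) = 44481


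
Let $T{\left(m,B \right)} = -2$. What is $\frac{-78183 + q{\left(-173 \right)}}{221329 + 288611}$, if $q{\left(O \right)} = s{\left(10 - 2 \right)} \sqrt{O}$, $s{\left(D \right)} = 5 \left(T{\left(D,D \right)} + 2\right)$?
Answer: $- \frac{8687}{56660} \approx -0.15332$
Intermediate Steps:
$s{\left(D \right)} = 0$ ($s{\left(D \right)} = 5 \left(-2 + 2\right) = 5 \cdot 0 = 0$)
$q{\left(O \right)} = 0$ ($q{\left(O \right)} = 0 \sqrt{O} = 0$)
$\frac{-78183 + q{\left(-173 \right)}}{221329 + 288611} = \frac{-78183 + 0}{221329 + 288611} = - \frac{78183}{509940} = \left(-78183\right) \frac{1}{509940} = - \frac{8687}{56660}$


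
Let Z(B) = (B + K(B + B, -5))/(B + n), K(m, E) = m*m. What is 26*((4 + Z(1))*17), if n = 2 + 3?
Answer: 6409/3 ≈ 2136.3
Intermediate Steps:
K(m, E) = m**2
n = 5
Z(B) = (B + 4*B**2)/(5 + B) (Z(B) = (B + (B + B)**2)/(B + 5) = (B + (2*B)**2)/(5 + B) = (B + 4*B**2)/(5 + B))
26*((4 + Z(1))*17) = 26*((4 + 1*(1 + 4*1)/(5 + 1))*17) = 26*((4 + 1*(1 + 4)/6)*17) = 26*((4 + 1*(1/6)*5)*17) = 26*((4 + 5/6)*17) = 26*((29/6)*17) = 26*(493/6) = 6409/3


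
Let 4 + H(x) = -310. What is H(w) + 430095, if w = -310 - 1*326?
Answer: 429781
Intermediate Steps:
w = -636 (w = -310 - 326 = -636)
H(x) = -314 (H(x) = -4 - 310 = -314)
H(w) + 430095 = -314 + 430095 = 429781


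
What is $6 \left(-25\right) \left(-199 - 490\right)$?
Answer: $103350$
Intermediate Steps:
$6 \left(-25\right) \left(-199 - 490\right) = \left(-150\right) \left(-689\right) = 103350$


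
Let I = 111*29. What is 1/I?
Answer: 1/3219 ≈ 0.00031066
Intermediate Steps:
I = 3219
1/I = 1/3219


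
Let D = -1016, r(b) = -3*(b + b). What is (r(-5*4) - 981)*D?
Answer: 874776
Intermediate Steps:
r(b) = -6*b
(r(-5*4) - 981)*D = (-(-30)*4 - 981)*(-1016) = (-6*(-20) - 981)*(-1016) = (120 - 981)*(-1016) = -861*(-1016) = 874776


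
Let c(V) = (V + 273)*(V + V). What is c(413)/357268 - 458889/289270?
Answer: -8889883/25836728590 ≈ -0.00034408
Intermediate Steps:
c(V) = 2*V*(273 + V) (c(V) = (273 + V)*(2*V) = 2*V*(273 + V))
c(413)/357268 - 458889/289270 = (2*413*(273 + 413))/357268 - 458889/289270 = (2*413*686)*(1/357268) - 458889*1/289270 = 566636*(1/357268) - 458889/289270 = 141659/89317 - 458889/289270 = -8889883/25836728590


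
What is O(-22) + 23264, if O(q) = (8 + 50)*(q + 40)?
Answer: 24308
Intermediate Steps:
O(q) = 2320 + 58*q (O(q) = 58*(40 + q) = 2320 + 58*q)
O(-22) + 23264 = (2320 + 58*(-22)) + 23264 = (2320 - 1276) + 23264 = 1044 + 23264 = 24308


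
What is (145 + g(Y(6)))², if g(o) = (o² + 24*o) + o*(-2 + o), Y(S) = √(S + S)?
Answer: 34369 + 14872*√3 ≈ 60128.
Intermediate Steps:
Y(S) = √2*√S (Y(S) = √(2*S) = √2*√S)
g(o) = o² + 24*o + o*(-2 + o)
(145 + g(Y(6)))² = (145 + 2*(√2*√6)*(11 + √2*√6))² = (145 + 2*(2*√3)*(11 + 2*√3))² = (145 + 4*√3*(11 + 2*√3))²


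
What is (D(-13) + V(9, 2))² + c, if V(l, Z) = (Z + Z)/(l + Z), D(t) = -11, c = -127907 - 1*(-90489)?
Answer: -4513889/121 ≈ -37305.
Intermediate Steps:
c = -37418 (c = -127907 + 90489 = -37418)
V(l, Z) = 2*Z/(Z + l) (V(l, Z) = (2*Z)/(Z + l) = 2*Z/(Z + l))
(D(-13) + V(9, 2))² + c = (-11 + 2*2/(2 + 9))² - 37418 = (-11 + 2*2/11)² - 37418 = (-11 + 2*2*(1/11))² - 37418 = (-11 + 4/11)² - 37418 = (-117/11)² - 37418 = 13689/121 - 37418 = -4513889/121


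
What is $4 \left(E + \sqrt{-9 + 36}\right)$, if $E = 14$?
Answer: $56 + 12 \sqrt{3} \approx 76.785$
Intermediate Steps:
$4 \left(E + \sqrt{-9 + 36}\right) = 4 \left(14 + \sqrt{-9 + 36}\right) = 4 \left(14 + \sqrt{27}\right) = 4 \left(14 + 3 \sqrt{3}\right) = 56 + 12 \sqrt{3}$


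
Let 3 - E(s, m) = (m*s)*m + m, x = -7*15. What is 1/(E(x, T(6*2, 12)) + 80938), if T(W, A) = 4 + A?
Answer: 1/107805 ≈ 9.2760e-6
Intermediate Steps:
x = -105
E(s, m) = 3 - m - s*m² (E(s, m) = 3 - ((m*s)*m + m) = 3 - (s*m² + m) = 3 - (m + s*m²) = 3 + (-m - s*m²) = 3 - m - s*m²)
1/(E(x, T(6*2, 12)) + 80938) = 1/((3 - (4 + 12) - 1*(-105)*(4 + 12)²) + 80938) = 1/((3 - 1*16 - 1*(-105)*16²) + 80938) = 1/((3 - 16 - 1*(-105)*256) + 80938) = 1/((3 - 16 + 26880) + 80938) = 1/(26867 + 80938) = 1/107805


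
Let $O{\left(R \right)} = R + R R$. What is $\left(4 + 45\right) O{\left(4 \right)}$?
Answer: $980$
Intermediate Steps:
$O{\left(R \right)} = R + R^{2}$
$\left(4 + 45\right) O{\left(4 \right)} = \left(4 + 45\right) 4 \left(1 + 4\right) = 49 \cdot 4 \cdot 5 = 49 \cdot 20 = 980$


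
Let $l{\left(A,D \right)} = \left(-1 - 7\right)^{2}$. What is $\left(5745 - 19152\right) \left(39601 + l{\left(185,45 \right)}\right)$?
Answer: $-531788655$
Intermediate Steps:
$l{\left(A,D \right)} = 64$ ($l{\left(A,D \right)} = \left(-8\right)^{2} = 64$)
$\left(5745 - 19152\right) \left(39601 + l{\left(185,45 \right)}\right) = \left(5745 - 19152\right) \left(39601 + 64\right) = \left(-13407\right) 39665 = -531788655$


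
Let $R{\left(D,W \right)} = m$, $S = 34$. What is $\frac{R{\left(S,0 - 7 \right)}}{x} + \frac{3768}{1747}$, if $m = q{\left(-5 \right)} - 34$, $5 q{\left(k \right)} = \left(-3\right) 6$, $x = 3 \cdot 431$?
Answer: $\frac{24031684}{11294355} \approx 2.1278$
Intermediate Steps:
$x = 1293$
$q{\left(k \right)} = - \frac{18}{5}$ ($q{\left(k \right)} = \frac{\left(-3\right) 6}{5} = \frac{1}{5} \left(-18\right) = - \frac{18}{5}$)
$m = - \frac{188}{5}$ ($m = - \frac{18}{5} - 34 = - \frac{188}{5} \approx -37.6$)
$R{\left(D,W \right)} = - \frac{188}{5}$
$\frac{R{\left(S,0 - 7 \right)}}{x} + \frac{3768}{1747} = - \frac{188}{5 \cdot 1293} + \frac{3768}{1747} = \left(- \frac{188}{5}\right) \frac{1}{1293} + 3768 \cdot \frac{1}{1747} = - \frac{188}{6465} + \frac{3768}{1747} = \frac{24031684}{11294355}$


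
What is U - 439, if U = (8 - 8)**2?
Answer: -439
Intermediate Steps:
U = 0 (U = 0**2 = 0)
U - 439 = 0 - 439 = -439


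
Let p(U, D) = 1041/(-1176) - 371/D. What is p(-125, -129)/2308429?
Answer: 100669/116732637672 ≈ 8.6239e-7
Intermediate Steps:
p(U, D) = -347/392 - 371/D (p(U, D) = 1041*(-1/1176) - 371/D = -347/392 - 371/D)
p(-125, -129)/2308429 = (-347/392 - 371/(-129))/2308429 = (-347/392 - 371*(-1/129))*(1/2308429) = (-347/392 + 371/129)*(1/2308429) = (100669/50568)*(1/2308429) = 100669/116732637672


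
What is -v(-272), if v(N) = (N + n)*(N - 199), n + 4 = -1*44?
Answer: -150720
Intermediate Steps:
n = -48 (n = -4 - 1*44 = -4 - 44 = -48)
v(N) = (-199 + N)*(-48 + N) (v(N) = (N - 48)*(N - 199) = (-48 + N)*(-199 + N) = (-199 + N)*(-48 + N))
-v(-272) = -(9552 + (-272)² - 247*(-272)) = -(9552 + 73984 + 67184) = -1*150720 = -150720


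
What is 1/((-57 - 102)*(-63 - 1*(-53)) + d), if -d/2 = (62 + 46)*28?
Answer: -1/4458 ≈ -0.00022432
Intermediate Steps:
d = -6048 (d = -2*(62 + 46)*28 = -216*28 = -2*3024 = -6048)
1/((-57 - 102)*(-63 - 1*(-53)) + d) = 1/((-57 - 102)*(-63 - 1*(-53)) - 6048) = 1/(-159*(-63 + 53) - 6048) = 1/(-159*(-10) - 6048) = 1/(1590 - 6048) = 1/(-4458) = -1/4458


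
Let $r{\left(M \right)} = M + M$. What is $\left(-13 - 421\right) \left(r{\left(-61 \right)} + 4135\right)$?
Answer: $-1741642$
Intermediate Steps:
$r{\left(M \right)} = 2 M$
$\left(-13 - 421\right) \left(r{\left(-61 \right)} + 4135\right) = \left(-13 - 421\right) \left(2 \left(-61\right) + 4135\right) = - 434 \left(-122 + 4135\right) = \left(-434\right) 4013 = -1741642$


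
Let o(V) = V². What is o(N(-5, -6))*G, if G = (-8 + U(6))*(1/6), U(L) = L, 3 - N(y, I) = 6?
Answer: -3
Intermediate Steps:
N(y, I) = -3 (N(y, I) = 3 - 1*6 = 3 - 6 = -3)
G = -⅓ (G = (-8 + 6)*(1/6) = -2/6 = -2*⅙ = -⅓ ≈ -0.33333)
o(N(-5, -6))*G = (-3)²*(-⅓) = 9*(-⅓) = -3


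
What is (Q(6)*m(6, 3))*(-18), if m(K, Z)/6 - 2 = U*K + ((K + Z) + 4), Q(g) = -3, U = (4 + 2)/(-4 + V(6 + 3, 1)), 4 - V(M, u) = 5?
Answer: 12636/5 ≈ 2527.2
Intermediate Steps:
V(M, u) = -1 (V(M, u) = 4 - 1*5 = 4 - 5 = -1)
U = -6/5 (U = (4 + 2)/(-4 - 1) = 6/(-5) = 6*(-⅕) = -6/5 ≈ -1.2000)
m(K, Z) = 36 + 6*Z - 6*K/5 (m(K, Z) = 12 + 6*(-6*K/5 + ((K + Z) + 4)) = 12 + 6*(-6*K/5 + (4 + K + Z)) = 12 + 6*(4 + Z - K/5) = 12 + (24 + 6*Z - 6*K/5) = 36 + 6*Z - 6*K/5)
(Q(6)*m(6, 3))*(-18) = -3*(36 + 6*3 - 6/5*6)*(-18) = -3*(36 + 18 - 36/5)*(-18) = -3*234/5*(-18) = -702/5*(-18) = 12636/5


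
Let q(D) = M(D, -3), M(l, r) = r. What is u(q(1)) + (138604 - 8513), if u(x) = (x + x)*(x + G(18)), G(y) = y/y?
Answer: 130103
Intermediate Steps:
G(y) = 1
q(D) = -3
u(x) = 2*x*(1 + x) (u(x) = (x + x)*(x + 1) = (2*x)*(1 + x) = 2*x*(1 + x))
u(q(1)) + (138604 - 8513) = 2*(-3)*(1 - 3) + (138604 - 8513) = 2*(-3)*(-2) + 130091 = 12 + 130091 = 130103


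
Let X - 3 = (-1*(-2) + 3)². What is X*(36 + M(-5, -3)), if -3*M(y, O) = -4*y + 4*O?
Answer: 2800/3 ≈ 933.33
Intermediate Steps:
X = 28 (X = 3 + (-1*(-2) + 3)² = 3 + (2 + 3)² = 3 + 5² = 3 + 25 = 28)
M(y, O) = -4*O/3 + 4*y/3 (M(y, O) = -(-4*y + 4*O)/3 = -4*O/3 + 4*y/3)
X*(36 + M(-5, -3)) = 28*(36 + (-4/3*(-3) + (4/3)*(-5))) = 28*(36 + (4 - 20/3)) = 28*(36 - 8/3) = 28*(100/3) = 2800/3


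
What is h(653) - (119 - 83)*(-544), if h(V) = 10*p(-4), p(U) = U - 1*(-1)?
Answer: 19554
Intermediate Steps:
p(U) = 1 + U (p(U) = U + 1 = 1 + U)
h(V) = -30 (h(V) = 10*(1 - 4) = 10*(-3) = -30)
h(653) - (119 - 83)*(-544) = -30 - (119 - 83)*(-544) = -30 - 36*(-544) = -30 - 1*(-19584) = -30 + 19584 = 19554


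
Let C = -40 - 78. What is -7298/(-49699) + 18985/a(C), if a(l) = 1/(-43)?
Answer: -40572019847/49699 ≈ -8.1636e+5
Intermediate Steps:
C = -118
a(l) = -1/43
-7298/(-49699) + 18985/a(C) = -7298/(-49699) + 18985/(-1/43) = -7298*(-1/49699) + 18985*(-43) = 7298/49699 - 816355 = -40572019847/49699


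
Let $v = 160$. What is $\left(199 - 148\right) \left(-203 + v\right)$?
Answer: $-2193$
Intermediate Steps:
$\left(199 - 148\right) \left(-203 + v\right) = \left(199 - 148\right) \left(-203 + 160\right) = 51 \left(-43\right) = -2193$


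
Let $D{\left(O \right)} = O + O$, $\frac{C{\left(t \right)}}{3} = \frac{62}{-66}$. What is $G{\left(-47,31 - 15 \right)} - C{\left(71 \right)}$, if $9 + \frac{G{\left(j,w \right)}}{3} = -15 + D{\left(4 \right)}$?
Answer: $- \frac{497}{11} \approx -45.182$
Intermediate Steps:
$C{\left(t \right)} = - \frac{31}{11}$ ($C{\left(t \right)} = 3 \frac{62}{-66} = 3 \cdot 62 \left(- \frac{1}{66}\right) = 3 \left(- \frac{31}{33}\right) = - \frac{31}{11}$)
$D{\left(O \right)} = 2 O$
$G{\left(j,w \right)} = -48$ ($G{\left(j,w \right)} = -27 + 3 \left(-15 + 2 \cdot 4\right) = -27 + 3 \left(-15 + 8\right) = -27 + 3 \left(-7\right) = -27 - 21 = -48$)
$G{\left(-47,31 - 15 \right)} - C{\left(71 \right)} = -48 - - \frac{31}{11} = -48 + \frac{31}{11} = - \frac{497}{11}$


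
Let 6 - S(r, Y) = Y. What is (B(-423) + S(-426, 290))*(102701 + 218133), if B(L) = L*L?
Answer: 57315389930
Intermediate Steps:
B(L) = L²
S(r, Y) = 6 - Y
(B(-423) + S(-426, 290))*(102701 + 218133) = ((-423)² + (6 - 1*290))*(102701 + 218133) = (178929 + (6 - 290))*320834 = (178929 - 284)*320834 = 178645*320834 = 57315389930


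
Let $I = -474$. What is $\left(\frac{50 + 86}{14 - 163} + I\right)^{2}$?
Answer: $\frac{5007260644}{22201} \approx 2.2554 \cdot 10^{5}$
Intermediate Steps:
$\left(\frac{50 + 86}{14 - 163} + I\right)^{2} = \left(\frac{50 + 86}{14 - 163} - 474\right)^{2} = \left(\frac{136}{-149} - 474\right)^{2} = \left(136 \left(- \frac{1}{149}\right) - 474\right)^{2} = \left(- \frac{136}{149} - 474\right)^{2} = \left(- \frac{70762}{149}\right)^{2} = \frac{5007260644}{22201}$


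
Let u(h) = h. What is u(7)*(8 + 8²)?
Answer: 504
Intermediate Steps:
u(7)*(8 + 8²) = 7*(8 + 8²) = 7*(8 + 64) = 7*72 = 504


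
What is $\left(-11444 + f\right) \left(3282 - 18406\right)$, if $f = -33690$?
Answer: $682606616$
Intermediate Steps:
$\left(-11444 + f\right) \left(3282 - 18406\right) = \left(-11444 - 33690\right) \left(3282 - 18406\right) = \left(-45134\right) \left(-15124\right) = 682606616$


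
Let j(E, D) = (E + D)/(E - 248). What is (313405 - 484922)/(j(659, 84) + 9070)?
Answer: -70493487/3728513 ≈ -18.907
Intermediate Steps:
j(E, D) = (D + E)/(-248 + E)
(313405 - 484922)/(j(659, 84) + 9070) = (313405 - 484922)/((84 + 659)/(-248 + 659) + 9070) = -171517/(743/411 + 9070) = -171517/3728513/411 = -171517*411/3728513 = -70493487/3728513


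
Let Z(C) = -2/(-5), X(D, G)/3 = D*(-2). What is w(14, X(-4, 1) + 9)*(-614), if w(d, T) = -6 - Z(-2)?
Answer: 19648/5 ≈ 3929.6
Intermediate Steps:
X(D, G) = -6*D (X(D, G) = 3*(D*(-2)) = 3*(-2*D) = -6*D)
Z(C) = ⅖ (Z(C) = -2*(-⅕) = ⅖)
w(d, T) = -32/5 (w(d, T) = -6 - 1*⅖ = -6 - ⅖ = -32/5)
w(14, X(-4, 1) + 9)*(-614) = -32/5*(-614) = 19648/5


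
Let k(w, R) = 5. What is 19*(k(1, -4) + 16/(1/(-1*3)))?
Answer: -817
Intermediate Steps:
19*(k(1, -4) + 16/(1/(-1*3))) = 19*(5 + 16/(1/(-1*3))) = 19*(5 + 16/(1/(-3))) = 19*(5 + 16/(-1/3)) = 19*(5 + 16*(-3)) = 19*(5 - 48) = 19*(-43) = -817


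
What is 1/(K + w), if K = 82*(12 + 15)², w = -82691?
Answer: -1/22913 ≈ -4.3643e-5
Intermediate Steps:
K = 59778 (K = 82*27² = 82*729 = 59778)
1/(K + w) = 1/(59778 - 82691) = 1/(-22913) = -1/22913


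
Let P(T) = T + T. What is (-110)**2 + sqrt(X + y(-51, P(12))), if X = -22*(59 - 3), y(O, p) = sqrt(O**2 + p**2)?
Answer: 12100 + sqrt(-1232 + 3*sqrt(353)) ≈ 12100.0 + 34.288*I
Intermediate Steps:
P(T) = 2*T
X = -1232 (X = -22*56 = -1232)
(-110)**2 + sqrt(X + y(-51, P(12))) = (-110)**2 + sqrt(-1232 + sqrt((-51)**2 + (2*12)**2)) = 12100 + sqrt(-1232 + sqrt(2601 + 24**2)) = 12100 + sqrt(-1232 + sqrt(2601 + 576)) = 12100 + sqrt(-1232 + sqrt(3177)) = 12100 + sqrt(-1232 + 3*sqrt(353))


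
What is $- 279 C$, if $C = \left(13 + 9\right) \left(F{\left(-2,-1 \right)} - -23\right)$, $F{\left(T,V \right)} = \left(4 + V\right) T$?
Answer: $-104346$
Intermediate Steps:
$F{\left(T,V \right)} = T \left(4 + V\right)$
$C = 374$ ($C = \left(13 + 9\right) \left(- 2 \left(4 - 1\right) - -23\right) = 22 \left(\left(-2\right) 3 + \left(25 - 2\right)\right) = 22 \left(-6 + 23\right) = 22 \cdot 17 = 374$)
$- 279 C = \left(-279\right) 374 = -104346$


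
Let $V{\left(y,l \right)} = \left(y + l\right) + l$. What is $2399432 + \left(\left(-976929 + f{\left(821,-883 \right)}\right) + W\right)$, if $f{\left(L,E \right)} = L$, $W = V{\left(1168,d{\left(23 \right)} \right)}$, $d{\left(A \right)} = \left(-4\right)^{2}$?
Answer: $1424524$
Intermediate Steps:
$d{\left(A \right)} = 16$
$V{\left(y,l \right)} = y + 2 l$ ($V{\left(y,l \right)} = \left(l + y\right) + l = y + 2 l$)
$W = 1200$ ($W = 1168 + 2 \cdot 16 = 1168 + 32 = 1200$)
$2399432 + \left(\left(-976929 + f{\left(821,-883 \right)}\right) + W\right) = 2399432 + \left(\left(-976929 + 821\right) + 1200\right) = 2399432 + \left(-976108 + 1200\right) = 2399432 - 974908 = 1424524$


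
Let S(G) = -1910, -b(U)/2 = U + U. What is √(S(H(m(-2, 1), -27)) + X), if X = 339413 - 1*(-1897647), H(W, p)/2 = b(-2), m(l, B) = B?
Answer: 15*√9934 ≈ 1495.0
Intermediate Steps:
b(U) = -4*U (b(U) = -2*(U + U) = -4*U)
H(W, p) = 16 (H(W, p) = 2*(-4*(-2)) = 2*8 = 16)
X = 2237060 (X = 339413 + 1897647 = 2237060)
√(S(H(m(-2, 1), -27)) + X) = √(-1910 + 2237060) = √2235150 = 15*√9934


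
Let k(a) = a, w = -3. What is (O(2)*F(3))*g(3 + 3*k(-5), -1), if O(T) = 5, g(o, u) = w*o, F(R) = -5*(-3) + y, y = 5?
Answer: 3600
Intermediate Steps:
F(R) = 20 (F(R) = -5*(-3) + 5 = 15 + 5 = 20)
g(o, u) = -3*o
(O(2)*F(3))*g(3 + 3*k(-5), -1) = (5*20)*(-3*(3 + 3*(-5))) = 100*(-3*(3 - 15)) = 100*(-3*(-12)) = 100*36 = 3600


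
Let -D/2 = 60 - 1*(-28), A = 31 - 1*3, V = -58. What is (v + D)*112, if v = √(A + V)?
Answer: -19712 + 112*I*√30 ≈ -19712.0 + 613.45*I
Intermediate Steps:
A = 28 (A = 31 - 3 = 28)
D = -176 (D = -2*(60 - 1*(-28)) = -2*(60 + 28) = -2*88 = -176)
v = I*√30 (v = √(28 - 58) = √(-30) = I*√30 ≈ 5.4772*I)
(v + D)*112 = (I*√30 - 176)*112 = (-176 + I*√30)*112 = -19712 + 112*I*√30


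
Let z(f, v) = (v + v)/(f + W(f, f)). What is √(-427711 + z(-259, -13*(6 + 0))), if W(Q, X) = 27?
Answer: I*√1438817542/58 ≈ 654.0*I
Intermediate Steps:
z(f, v) = 2*v/(27 + f) (z(f, v) = (v + v)/(f + 27) = (2*v)/(27 + f) = 2*v/(27 + f))
√(-427711 + z(-259, -13*(6 + 0))) = √(-427711 + 2*(-13*(6 + 0))/(27 - 259)) = √(-427711 + 2*(-13*6)/(-232)) = √(-427711 + 2*(-78)*(-1/232)) = √(-427711 + 39/58) = √(-24807199/58) = I*√1438817542/58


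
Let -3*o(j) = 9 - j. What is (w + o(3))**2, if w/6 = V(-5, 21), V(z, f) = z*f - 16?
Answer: 529984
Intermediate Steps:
o(j) = -3 + j/3 (o(j) = -(9 - j)/3 = -3 + j/3)
V(z, f) = -16 + f*z (V(z, f) = f*z - 16 = -16 + f*z)
w = -726 (w = 6*(-16 + 21*(-5)) = 6*(-16 - 105) = 6*(-121) = -726)
(w + o(3))**2 = (-726 + (-3 + (1/3)*3))**2 = (-726 + (-3 + 1))**2 = (-726 - 2)**2 = (-728)**2 = 529984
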